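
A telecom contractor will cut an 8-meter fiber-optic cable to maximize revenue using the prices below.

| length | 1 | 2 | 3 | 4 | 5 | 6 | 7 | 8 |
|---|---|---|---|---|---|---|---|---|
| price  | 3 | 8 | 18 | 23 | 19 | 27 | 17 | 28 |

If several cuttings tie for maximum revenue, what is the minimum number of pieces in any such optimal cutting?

2

Build r[k] bottom-up: r[k] = max over allowed piece i of (p[i] + r[k−i]).
r[1] = 3
r[2] = 8
r[3] = 18
r[4] = 23
r[5] = 26  (first piece 1, then r[4]=23)
r[6] = 36  (first piece 3, then r[3]=18)
r[7] = 41  (first piece 3, then r[4]=23)
r[8] = 46  (first piece 4, then r[4]=23)
Maximum revenue is $46.
Now minimize piece count subject to staying optimal: for each k, pieces[k] = 1 + min over i with p[i]+r[k−i]=r[k] of pieces[k−i].
pieces[5] = 2
pieces[6] = 2
pieces[7] = 2
pieces[8] = 2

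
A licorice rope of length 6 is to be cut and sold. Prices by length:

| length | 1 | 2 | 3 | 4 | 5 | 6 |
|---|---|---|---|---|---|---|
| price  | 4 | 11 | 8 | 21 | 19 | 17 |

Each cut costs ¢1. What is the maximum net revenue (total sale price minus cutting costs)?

Let r[k] be the best obtainable value from length k. For each k, try every first piece i and keep the best of price[i] + r[k−i] minus the 1 cut fee when i<k.
r[1] = 4
r[2] = max(4+4-1, 11+0) = 11
r[3] = max(4+11-1, 11+4-1, 8+0) = 14
r[4] = max(4+14-1, 11+11-1, 8+4-1, 21+0) = 21
r[5] = max(4+21-1, 11+14-1, 8+11-1, 21+4-1, 19+0) = 24
r[6] = max(4+24-1, 11+21-1, 8+14-1, 21+11-1, 19+4-1, 17+0) = 31
One optimal plan: pieces 2 + 2 + 2 (2 cuts) → ¢33 − ¢2 = ¢31.

31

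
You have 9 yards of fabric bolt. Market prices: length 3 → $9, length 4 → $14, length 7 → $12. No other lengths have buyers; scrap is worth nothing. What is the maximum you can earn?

28

Let best[k] be the best obtainable value from length k. For each k, try every first piece i and keep the best of price[i] + best[k−i].
best[1] = 0
best[2] = 0
best[3] = 9
best[4] = max(9+0, 14+0) = 14
best[5] = max(9+0, 14+0) = 14
best[6] = max(9+9, 14+0) = 18
best[7] = max(9+14, 14+9, 12+0) = 23
best[8] = max(9+14, 14+14, 12+0) = 28
best[9] = max(9+18, 14+14, 12+0) = 28
One optimal cutting: pieces 4 + 4 with 1 yard of scrap → $28.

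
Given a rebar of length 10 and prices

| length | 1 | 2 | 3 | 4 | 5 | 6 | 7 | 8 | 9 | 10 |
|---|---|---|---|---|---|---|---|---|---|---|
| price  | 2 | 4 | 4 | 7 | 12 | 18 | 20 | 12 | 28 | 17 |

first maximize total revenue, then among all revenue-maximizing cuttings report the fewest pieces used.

Build r[k] bottom-up: r[k] = max over allowed piece i of (p[i] + r[k−i]).
r[1] = 2
r[2] = max(2+2, 4+0) = 4
r[3] = max(2+4, 4+2, 4+0) = 6
r[4] = max(2+6, 4+4, 4+2, 7+0) = 8
r[5] = max(2+8, 4+6, 4+4, 7+2, 12+0) = 12
r[6] = max(2+12, 4+8, 4+6, 7+4, 12+2, 18+0) = 18
r[7] = max(2+18, 4+12, 4+8, …, 18+2, 20+0) = 20
r[8] = max(2+20, 4+18, 4+12, …, 20+2, 12+0) = 22
r[9] = max(2+22, 4+20, 4+18, …, 12+2, 28+0) = 28
r[10] = max(2+28, 4+22, 4+20, …, 28+2, 17+0) = 30
Maximum revenue is ₹30.
Now minimize piece count subject to staying optimal: for each k, pieces[k] = 1 + min over i with p[i]+r[k−i]=r[k] of pieces[k−i].
pieces[7] = 1
pieces[8] = 2
pieces[9] = 1
pieces[10] = 2

2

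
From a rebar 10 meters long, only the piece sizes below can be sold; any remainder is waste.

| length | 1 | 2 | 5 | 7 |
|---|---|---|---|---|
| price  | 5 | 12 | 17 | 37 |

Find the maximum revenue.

60

Let f[k] be the best obtainable value from length k. For each k, try every first piece i and keep the best of price[i] + f[k−i].
f[1] = 5
f[2] = 12
f[3] = 17  (first piece 1, then f[2]=12)
f[4] = 24  (first piece 2, then f[2]=12)
f[5] = 29  (first piece 1, then f[4]=24)
f[6] = 36  (first piece 2, then f[4]=24)
f[7] = 41  (first piece 1, then f[6]=36)
f[8] = 48  (first piece 2, then f[6]=36)
f[9] = 53  (first piece 1, then f[8]=48)
f[10] = 60  (first piece 2, then f[8]=48)
One optimal cutting: 2 + 2 + 2 + 2 + 2 → ₹60.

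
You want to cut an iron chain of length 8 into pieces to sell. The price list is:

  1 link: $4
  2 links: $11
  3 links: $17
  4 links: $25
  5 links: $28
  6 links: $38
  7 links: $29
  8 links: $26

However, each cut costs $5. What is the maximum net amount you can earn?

Let r[k] be the best obtainable value from length k. For each k, try every first piece i and keep the best of price[i] + r[k−i] minus the 5 cut fee when i<k.
r[1] = 4
r[2] = max(4+4-5, 11+0) = 11
r[3] = max(4+11-5, 11+4-5, 17+0) = 17
r[4] = max(4+17-5, 11+11-5, 17+4-5, 25+0) = 25
r[5] = max(4+25-5, 11+17-5, 17+11-5, 25+4-5, 28+0) = 28
r[6] = max(4+28-5, 11+25-5, 17+17-5, 25+11-5, 28+4-5, 38+0) = 38
r[7] = max(4+38-5, 11+28-5, 17+25-5, …, 38+4-5, 29+0) = 37
r[8] = max(4+37-5, 11+38-5, 17+28-5, …, 29+4-5, 26+0) = 45
One optimal plan: pieces 4 + 4 (1 cut) → $50 − $5 = $45.

45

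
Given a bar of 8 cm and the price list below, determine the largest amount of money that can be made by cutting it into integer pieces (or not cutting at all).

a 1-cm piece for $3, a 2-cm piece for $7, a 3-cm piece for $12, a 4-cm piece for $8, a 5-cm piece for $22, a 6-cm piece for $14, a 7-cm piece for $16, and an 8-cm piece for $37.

Let v[k] be the best obtainable value from length k. For each k, try every first piece i and keep the best of price[i] + v[k−i].
v[1] = 3
v[2] = 7
v[3] = 12
v[4] = 15  (first piece 1, then v[3]=12)
v[5] = 22
v[6] = 25  (first piece 1, then v[5]=22)
v[7] = 29  (first piece 2, then v[5]=22)
v[8] = 37
Best is to sell the whole 8-cm piece uncut for $37.

37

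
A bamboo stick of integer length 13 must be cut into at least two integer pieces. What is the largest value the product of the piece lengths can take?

108

Define g[k] = max over 1≤i<k of i · max(k−i, g[k−i]); the inner max lets the remainder stay uncut if that's better.
Small cases: g[2]=1, g[3]=2, g[4]=4, g[5]=6.
g[6] = 3·max(3,2) = 3·3 = 9
g[7] = 2·max(5,6) = 2·6 = 12
g[8] = 2·max(6,9) = 2·9 = 18
g[9] = 3·max(6,9) = 3·9 = 27
g[10] = 2·max(8,18) = 2·18 = 36
g[11] = 2·max(9,27) = 2·27 = 54
g[12] = 3·max(9,27) = 3·27 = 81
g[13] = 2·max(11,54) = 2·54 = 108
One optimal split: 3 + 3 + 3 + 2 + 2; product 3·3·3·2·2 = 108.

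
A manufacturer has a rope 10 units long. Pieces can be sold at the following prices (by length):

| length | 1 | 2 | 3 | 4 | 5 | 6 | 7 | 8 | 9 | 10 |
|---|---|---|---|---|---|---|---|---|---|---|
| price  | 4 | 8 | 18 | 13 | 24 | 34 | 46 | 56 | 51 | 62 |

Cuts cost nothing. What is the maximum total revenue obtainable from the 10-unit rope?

Let R[k] be the best obtainable value from length k. For each k, try every first piece i and keep the best of price[i] + R[k−i].
R[1] = 4
R[2] = max(4+4, 8+0) = 8
R[3] = max(4+8, 8+4, 18+0) = 18
R[4] = max(4+18, 8+8, 18+4, 13+0) = 22
R[5] = max(4+22, 8+18, 18+8, 13+4, 24+0) = 26
R[6] = max(4+26, 8+22, 18+18, 13+8, 24+4, 34+0) = 36
R[7] = max(4+36, 8+26, 18+22, …, 34+4, 46+0) = 46
R[8] = max(4+46, 8+36, 18+26, …, 46+4, 56+0) = 56
R[9] = max(4+56, 8+46, 18+36, …, 56+4, 51+0) = 60
R[10] = max(4+60, 8+56, 18+46, …, 51+4, 62+0) = 64
One optimal cutting: 8 + 1 + 1 → €56 + €4 + €4 = €64.

64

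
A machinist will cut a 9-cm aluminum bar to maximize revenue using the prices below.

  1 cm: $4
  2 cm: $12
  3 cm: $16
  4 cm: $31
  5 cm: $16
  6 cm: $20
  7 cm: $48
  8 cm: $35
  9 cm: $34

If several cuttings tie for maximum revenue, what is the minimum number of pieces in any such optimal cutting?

Build r[k] bottom-up: r[k] = max over allowed piece i of (p[i] + r[k−i]).
r[1] = 4
r[2] = 12
r[3] = 16  (first piece 1, then r[2]=12)
r[4] = 31
r[5] = 35  (first piece 1, then r[4]=31)
r[6] = 43  (first piece 2, then r[4]=31)
r[7] = 48
r[8] = 62  (first piece 4, then r[4]=31)
r[9] = 66  (first piece 1, then r[8]=62)
Maximum revenue is $66.
Now minimize piece count subject to staying optimal: for each k, pieces[k] = 1 + min over i with p[i]+r[k−i]=r[k] of pieces[k−i].
pieces[6] = 2
pieces[7] = 1
pieces[8] = 2
pieces[9] = 3

3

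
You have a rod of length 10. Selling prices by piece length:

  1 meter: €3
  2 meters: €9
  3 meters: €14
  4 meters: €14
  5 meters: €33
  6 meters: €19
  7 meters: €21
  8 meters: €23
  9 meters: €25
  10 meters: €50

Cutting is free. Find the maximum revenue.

Let best[k] be the best obtainable value from length k. For each k, try every first piece i and keep the best of price[i] + best[k−i].
best[1] = 3
best[2] = 9
best[3] = 14
best[4] = 18  (first piece 2, then best[2]=9)
best[5] = 33
best[6] = 36  (first piece 1, then best[5]=33)
best[7] = 42  (first piece 2, then best[5]=33)
best[8] = 47  (first piece 3, then best[5]=33)
best[9] = 51  (first piece 2, then best[7]=42)
best[10] = 66  (first piece 5, then best[5]=33)
One optimal cutting: 5 + 5 → €33 + €33 = €66.

66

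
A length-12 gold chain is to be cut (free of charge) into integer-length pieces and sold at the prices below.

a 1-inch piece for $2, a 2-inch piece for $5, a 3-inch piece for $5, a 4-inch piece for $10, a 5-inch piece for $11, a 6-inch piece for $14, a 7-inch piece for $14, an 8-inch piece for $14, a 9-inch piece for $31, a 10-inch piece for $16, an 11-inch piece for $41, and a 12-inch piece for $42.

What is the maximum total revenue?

Consider every possible first cut. best[k] is the best of p[i]+best[k−i] over all sellable i≤k.
best[1] = 2
best[2] = max(2+2, 5+0) = 5
best[3] = max(2+5, 5+2, 5+0) = 7
best[4] = max(2+7, 5+5, 5+2, 10+0) = 10
best[5] = max(2+10, 5+7, 5+5, 10+2, 11+0) = 12
best[6] = max(2+12, 5+10, 5+7, 10+5, 11+2, 14+0) = 15
best[7] = max(2+15, 5+12, 5+10, …, 14+2, 14+0) = 17
best[8] = max(2+17, 5+15, 5+12, …, 14+2, 14+0) = 20
best[9] = max(2+20, 5+17, 5+15, …, 14+2, 31+0) = 31
best[10] = max(2+31, 5+20, 5+17, …, 31+2, 16+0) = 33
best[11] = max(2+33, 5+31, 5+20, …, 16+2, 41+0) = 41
best[12] = max(2+41, 5+33, 5+31, …, 41+2, 42+0) = 43
One optimal cutting: 11 + 1 → $41 + $2 = $43.

43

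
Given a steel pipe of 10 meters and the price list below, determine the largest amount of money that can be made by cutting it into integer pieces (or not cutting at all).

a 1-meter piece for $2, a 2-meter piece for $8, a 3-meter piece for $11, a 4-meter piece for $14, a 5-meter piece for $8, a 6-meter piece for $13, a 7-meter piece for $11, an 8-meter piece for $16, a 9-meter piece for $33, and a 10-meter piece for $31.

40

Build best[k] bottom-up: best[k] = max over allowed piece i of (p[i] + best[k−i]).
best[1] = 2
best[2] = 8
best[3] = 11
best[4] = 16  (first piece 2, then best[2]=8)
best[5] = 19  (first piece 2, then best[3]=11)
best[6] = 24  (first piece 2, then best[4]=16)
best[7] = 27  (first piece 2, then best[5]=19)
best[8] = 32  (first piece 2, then best[6]=24)
best[9] = 35  (first piece 2, then best[7]=27)
best[10] = 40  (first piece 2, then best[8]=32)
One optimal cutting: 2 + 2 + 2 + 2 + 2 → $8 + $8 + $8 + $8 + $8 = $40.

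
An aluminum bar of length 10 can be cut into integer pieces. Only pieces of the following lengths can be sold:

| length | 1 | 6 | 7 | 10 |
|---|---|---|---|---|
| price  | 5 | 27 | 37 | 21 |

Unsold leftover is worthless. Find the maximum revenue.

52

Consider every possible first cut. f[k] is the best of p[i]+f[k−i] over all sellable i≤k.
f[1] = 5
f[2] = 10  (first piece 1, then f[1]=5)
f[3] = 15  (first piece 1, then f[2]=10)
f[4] = 20  (first piece 1, then f[3]=15)
f[5] = 25  (first piece 1, then f[4]=20)
f[6] = max(5+25, 27+0) = 30
f[7] = max(5+30, 27+5, 37+0) = 37
f[8] = max(5+37, 27+10, 37+5) = 42
f[9] = max(5+42, 27+15, 37+10) = 47
f[10] = max(5+47, 27+20, 37+15, 21+0) = 52
One optimal cutting: 7 + 1 + 1 + 1 → $52.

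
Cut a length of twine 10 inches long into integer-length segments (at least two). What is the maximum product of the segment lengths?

Let g[k] be the best product for length k (with at least one cut). For each first piece i, the rest contributes max(k−i, g[k−i]).
g[2] = 1×max(1,0) = 1×1 = 1
g[3] = 1×max(2,1) = 1×2 = 2
g[4] = 2×max(2,1) = 2×2 = 4
g[5] = 2×max(3,2) = 2×3 = 6
g[6] = 3×max(3,2) = 3×3 = 9
g[7] = 2×max(5,6) = 2×6 = 12
g[8] = 2×max(6,9) = 2×9 = 18
g[9] = 3×max(6,9) = 3×9 = 27
g[10] = 2×max(8,18) = 2×18 = 36
One optimal split: 3 + 3 + 2 + 2; product 3×3×2×2 = 36.

36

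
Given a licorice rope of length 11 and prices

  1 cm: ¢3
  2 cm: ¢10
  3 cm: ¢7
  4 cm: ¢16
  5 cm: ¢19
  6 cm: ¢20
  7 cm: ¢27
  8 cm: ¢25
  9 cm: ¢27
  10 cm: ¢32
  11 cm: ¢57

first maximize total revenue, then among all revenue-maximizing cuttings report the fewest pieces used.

1

Build r[k] bottom-up: r[k] = max over allowed piece i of (p[i] + r[k−i]).
r[1] = 3
r[2] = 10
r[3] = 13  (first piece 1, then r[2]=10)
r[4] = 20  (first piece 2, then r[2]=10)
r[5] = 23  (first piece 1, then r[4]=20)
r[6] = 30  (first piece 2, then r[4]=20)
r[7] = 33  (first piece 1, then r[6]=30)
r[8] = 40  (first piece 2, then r[6]=30)
r[9] = 43  (first piece 1, then r[8]=40)
r[10] = 50  (first piece 2, then r[8]=40)
r[11] = 57
Maximum revenue is ¢57.
Now minimize piece count subject to staying optimal: for each k, pieces[k] = 1 + min over i with p[i]+r[k−i]=r[k] of pieces[k−i].
pieces[8] = 4
pieces[9] = 5
pieces[10] = 5
pieces[11] = 1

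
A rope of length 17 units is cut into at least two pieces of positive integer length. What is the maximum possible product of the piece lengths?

Let m[k] be the best product for length k (with at least one cut). For each first piece i, the rest contributes max(k−i, m[k−i]).
m[2] = 1·max(1,0) = 1·1 = 1
m[3] = 1·max(2,1) = 1·2 = 2
m[4] = 2·max(2,1) = 2·2 = 4
m[5] = 2·max(3,2) = 2·3 = 6
m[6] = 3·max(3,2) = 3·3 = 9
m[7] = 2·max(5,6) = 2·6 = 12
m[8] = 2·max(6,9) = 2·9 = 18
m[9] = 3·max(6,9) = 3·9 = 27
m[10] = 2·max(8,18) = 2·18 = 36
m[11] = 2·max(9,27) = 2·27 = 54
m[12] = 3·max(9,27) = 3·27 = 81
m[13] = 2·max(11,54) = 2·54 = 108
m[14] = 2·max(12,81) = 2·81 = 162
m[15] = 3·max(12,81) = 3·81 = 243
m[16] = 2·max(14,162) = 2·162 = 324
m[17] = 2·max(15,243) = 2·243 = 486
One optimal split: 3 + 3 + 3 + 3 + 3 + 2; product 3·3·3·3·3·2 = 486.

486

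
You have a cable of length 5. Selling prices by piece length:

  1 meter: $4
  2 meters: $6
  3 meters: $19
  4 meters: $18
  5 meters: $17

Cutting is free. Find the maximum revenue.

27

Let R[k] be the best obtainable value from length k. For each k, try every first piece i and keep the best of price[i] + R[k−i].
R[1] = 4
R[2] = 8  (first piece 1, then R[1]=4)
R[3] = 19
R[4] = 23  (first piece 1, then R[3]=19)
R[5] = 27  (first piece 1, then R[4]=23)
One optimal cutting: 3 + 1 + 1 → $19 + $4 + $4 = $27.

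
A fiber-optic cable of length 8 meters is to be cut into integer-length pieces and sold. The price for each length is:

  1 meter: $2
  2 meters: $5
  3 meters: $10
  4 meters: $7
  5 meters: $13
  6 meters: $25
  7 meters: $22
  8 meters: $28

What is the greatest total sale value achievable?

Build best[k] bottom-up: best[k] = max over allowed piece i of (p[i] + best[k−i]).
best[1] = 2
best[2] = 5
best[3] = 10
best[4] = 12  (first piece 1, then best[3]=10)
best[5] = 15  (first piece 2, then best[3]=10)
best[6] = 25
best[7] = 27  (first piece 1, then best[6]=25)
best[8] = 30  (first piece 2, then best[6]=25)
One optimal cutting: 6 + 2 → $25 + $5 = $30.

30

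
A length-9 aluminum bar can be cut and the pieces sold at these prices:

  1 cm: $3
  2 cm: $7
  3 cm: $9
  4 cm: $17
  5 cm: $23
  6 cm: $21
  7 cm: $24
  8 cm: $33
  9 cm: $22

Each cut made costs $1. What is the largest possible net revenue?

39

Let r[k] be the best obtainable value from length k. For each k, try every first piece i and keep the best of price[i] + r[k−i] minus the 1 cut fee when i<k.
r[1] = 3
r[2] = 7
r[3] = 9  (first piece 1, then r[2]=7)
r[4] = 17
r[5] = 23
r[6] = 25  (first piece 1, then r[5]=23)
r[7] = 29  (first piece 2, then r[5]=23)
r[8] = 33  (first piece 4, then r[4]=17)
r[9] = 39  (first piece 4, then r[5]=23)
One optimal plan: pieces 5 + 4 (1 cut) → $40 − $1 = $39.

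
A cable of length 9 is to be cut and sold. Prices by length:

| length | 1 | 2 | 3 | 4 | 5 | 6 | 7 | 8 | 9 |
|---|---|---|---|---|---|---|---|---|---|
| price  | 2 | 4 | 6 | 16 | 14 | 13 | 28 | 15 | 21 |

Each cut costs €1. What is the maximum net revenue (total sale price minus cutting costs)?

Let v[k] be the best obtainable value from length k. For each k, try every first piece i and keep the best of price[i] + v[k−i] minus the 1 cut fee when i<k.
v[1] = 2
v[2] = max(2+2-1, 4+0) = 4
v[3] = max(2+4-1, 4+2-1, 6+0) = 6
v[4] = max(2+6-1, 4+4-1, 6+2-1, 16+0) = 16
v[5] = max(2+16-1, 4+6-1, 6+4-1, 16+2-1, 14+0) = 17
v[6] = max(2+17-1, 4+16-1, 6+6-1, 16+4-1, 14+2-1, 13+0) = 19
v[7] = max(2+19-1, 4+17-1, 6+16-1, …, 13+2-1, 28+0) = 28
v[8] = max(2+28-1, 4+19-1, 6+17-1, …, 28+2-1, 15+0) = 31
v[9] = max(2+31-1, 4+28-1, 6+19-1, …, 15+2-1, 21+0) = 32
One optimal plan: pieces 4 + 4 + 1 (2 cuts) → €34 − €2 = €32.

32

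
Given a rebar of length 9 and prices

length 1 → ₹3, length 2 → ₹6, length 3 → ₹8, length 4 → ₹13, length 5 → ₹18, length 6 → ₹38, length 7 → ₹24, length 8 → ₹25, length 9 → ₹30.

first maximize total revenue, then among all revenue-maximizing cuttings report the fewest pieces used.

Consider every possible first cut. r[k] is the best of p[i]+r[k−i] over all sellable i≤k.
r[1] = 3
r[2] = 6  (first piece 1, then r[1]=3)
r[3] = 9  (first piece 1, then r[2]=6)
r[4] = 13
r[5] = 18
r[6] = 38
r[7] = 41  (first piece 1, then r[6]=38)
r[8] = 44  (first piece 1, then r[7]=41)
r[9] = 47  (first piece 1, then r[8]=44)
Maximum revenue is ₹47.
Now minimize piece count subject to staying optimal: for each k, pieces[k] = 1 + min over i with p[i]+r[k−i]=r[k] of pieces[k−i].
pieces[6] = 1
pieces[7] = 2
pieces[8] = 2
pieces[9] = 3

3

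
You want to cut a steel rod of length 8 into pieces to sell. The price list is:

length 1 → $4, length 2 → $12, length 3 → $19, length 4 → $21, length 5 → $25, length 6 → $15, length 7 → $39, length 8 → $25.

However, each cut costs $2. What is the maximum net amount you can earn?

Consider every possible first cut. r[k] is the best of p[i]+r[k−i] over all sellable i≤k, charging 2 whenever i<k.
r[1] = 4
r[2] = max(4+4-2, 12+0) = 12
r[3] = max(4+12-2, 12+4-2, 19+0) = 19
r[4] = max(4+19-2, 12+12-2, 19+4-2, 21+0) = 22
r[5] = max(4+22-2, 12+19-2, 19+12-2, 21+4-2, 25+0) = 29
r[6] = max(4+29-2, 12+22-2, 19+19-2, 21+12-2, 25+4-2, 15+0) = 36
r[7] = max(4+36-2, 12+29-2, 19+22-2, …, 15+4-2, 39+0) = 39
r[8] = max(4+39-2, 12+36-2, 19+29-2, …, 39+4-2, 25+0) = 46
One optimal plan: pieces 3 + 3 + 2 (2 cuts) → $50 − $4 = $46.

46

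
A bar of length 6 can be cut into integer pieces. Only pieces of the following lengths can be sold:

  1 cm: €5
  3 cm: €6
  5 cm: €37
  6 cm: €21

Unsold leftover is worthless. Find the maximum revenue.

Consider every possible first cut. f[k] is the best of p[i]+f[k−i] over all sellable i≤k.
f[1] = 5
f[2] = 10  (first piece 1, then f[1]=5)
f[3] = 15  (first piece 1, then f[2]=10)
f[4] = 20  (first piece 1, then f[3]=15)
f[5] = 37
f[6] = 42  (first piece 1, then f[5]=37)
One optimal cutting: 5 + 1 → €42.

42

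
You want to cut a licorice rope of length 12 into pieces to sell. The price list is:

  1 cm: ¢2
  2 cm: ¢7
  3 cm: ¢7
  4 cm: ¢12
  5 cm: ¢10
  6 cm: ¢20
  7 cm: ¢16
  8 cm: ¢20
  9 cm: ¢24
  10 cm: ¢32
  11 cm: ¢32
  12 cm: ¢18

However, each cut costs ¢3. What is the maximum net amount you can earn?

Let v[k] be the best obtainable value from length k. For each k, try every first piece i and keep the best of price[i] + v[k−i] minus the 3 cut fee when i<k.
v[1] = 2
v[2] = 7
v[3] = 7
v[4] = 12
v[5] = 11  (first piece 1, then v[4]=12)
v[6] = 20
v[7] = 19  (first piece 1, then v[6]=20)
v[8] = 24  (first piece 2, then v[6]=20)
v[9] = 24  (first piece 3, then v[6]=20)
v[10] = 32
v[11] = 32
v[12] = 37  (first piece 6, then v[6]=20)
One optimal plan: pieces 6 + 6 (1 cut) → ¢40 − ¢3 = ¢37.

37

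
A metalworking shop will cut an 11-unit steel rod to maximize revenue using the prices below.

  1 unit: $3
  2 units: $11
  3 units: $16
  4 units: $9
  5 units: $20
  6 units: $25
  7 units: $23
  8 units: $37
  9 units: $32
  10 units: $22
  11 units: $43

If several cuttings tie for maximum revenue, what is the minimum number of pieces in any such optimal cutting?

Let r[k] be the best obtainable value from length k. For each k, try every first piece i and keep the best of price[i] + r[k−i].
r[1] = 3
r[2] = max(3+3, 11+0) = 11
r[3] = max(3+11, 11+3, 16+0) = 16
r[4] = max(3+16, 11+11, 16+3, 9+0) = 22
r[5] = max(3+22, 11+16, 16+11, 9+3, 20+0) = 27
r[6] = max(3+27, 11+22, 16+16, 9+11, 20+3, 25+0) = 33
r[7] = max(3+33, 11+27, 16+22, …, 25+3, 23+0) = 38
r[8] = max(3+38, 11+33, 16+27, …, 23+3, 37+0) = 44
r[9] = max(3+44, 11+38, 16+33, …, 37+3, 32+0) = 49
r[10] = max(3+49, 11+44, 16+38, …, 32+3, 22+0) = 55
r[11] = max(3+55, 11+49, 16+44, …, 22+3, 43+0) = 60
Maximum revenue is $60.
Now minimize piece count subject to staying optimal: for each k, pieces[k] = 1 + min over i with p[i]+r[k−i]=r[k] of pieces[k−i].
pieces[8] = 4
pieces[9] = 4
pieces[10] = 5
pieces[11] = 5

5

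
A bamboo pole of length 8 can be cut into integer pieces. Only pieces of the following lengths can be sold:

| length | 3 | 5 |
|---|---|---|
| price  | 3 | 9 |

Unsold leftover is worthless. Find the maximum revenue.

Consider every possible first cut. f[k] is the best of p[i]+f[k−i] over all sellable i≤k.
f[1] = 0
f[2] = 0
f[3] = 3
f[4] = 3
f[5] = max(3+0, 9+0) = 9
f[6] = max(3+3, 9+0) = 9
f[7] = max(3+3, 9+0) = 9
f[8] = max(3+9, 9+3) = 12
One optimal cutting: 5 + 3 → $12.

12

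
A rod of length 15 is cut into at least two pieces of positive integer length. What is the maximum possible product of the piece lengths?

Define m[k] = max over 1≤i<k of i · max(k−i, m[k−i]); the inner max lets the remainder stay uncut if that's better.
m[2] = 1·max(1,0) = 1·1 = 1
m[3] = 1·max(2,1) = 1·2 = 2
m[4] = 2·max(2,1) = 2·2 = 4
m[5] = 2·max(3,2) = 2·3 = 6
m[6] = 3·max(3,2) = 3·3 = 9
m[7] = 2·max(5,6) = 2·6 = 12
m[8] = 2·max(6,9) = 2·9 = 18
m[9] = 3·max(6,9) = 3·9 = 27
m[10] = 2·max(8,18) = 2·18 = 36
m[11] = 2·max(9,27) = 2·27 = 54
m[12] = 3·max(9,27) = 3·27 = 81
m[13] = 2·max(11,54) = 2·54 = 108
m[14] = 2·max(12,81) = 2·81 = 162
m[15] = 3·max(12,81) = 3·81 = 243
One optimal split: 3 + 3 + 3 + 3 + 3; product 3·3·3·3·3 = 243.

243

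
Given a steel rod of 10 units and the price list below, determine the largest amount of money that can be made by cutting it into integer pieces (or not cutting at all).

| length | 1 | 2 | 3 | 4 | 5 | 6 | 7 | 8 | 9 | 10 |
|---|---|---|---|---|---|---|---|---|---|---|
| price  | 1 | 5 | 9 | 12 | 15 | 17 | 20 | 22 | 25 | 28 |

Let best[k] be the best obtainable value from length k. For each k, try every first piece i and keep the best of price[i] + best[k−i].
best[1] = 1
best[2] = max(1+1, 5+0) = 5
best[3] = max(1+5, 5+1, 9+0) = 9
best[4] = max(1+9, 5+5, 9+1, 12+0) = 12
best[5] = max(1+12, 5+9, 9+5, 12+1, 15+0) = 15
best[6] = max(1+15, 5+12, 9+9, 12+5, 15+1, 17+0) = 18
best[7] = max(1+18, 5+15, 9+12, …, 17+1, 20+0) = 21
best[8] = max(1+21, 5+18, 9+15, …, 20+1, 22+0) = 24
best[9] = max(1+24, 5+21, 9+18, …, 22+1, 25+0) = 27
best[10] = max(1+27, 5+24, 9+21, …, 25+1, 28+0) = 30
One optimal cutting: 4 + 3 + 3 → $12 + $9 + $9 = $30.

30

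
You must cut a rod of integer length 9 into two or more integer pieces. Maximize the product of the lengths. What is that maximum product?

27

Let P[k] be the best product for length k (with at least one cut). For each first piece i, the rest contributes max(k−i, P[k−i]).
Small cases: P[2]=1, P[3]=2.
P[4] = 2·max(2,1) = 2·2 = 4
P[5] = 2·max(3,2) = 2·3 = 6
P[6] = 3·max(3,2) = 3·3 = 9
P[7] = 2·max(5,6) = 2·6 = 12
P[8] = 2·max(6,9) = 2·9 = 18
P[9] = 3·max(6,9) = 3·9 = 27
One optimal split: 3 + 3 + 3; product 3·3·3 = 27.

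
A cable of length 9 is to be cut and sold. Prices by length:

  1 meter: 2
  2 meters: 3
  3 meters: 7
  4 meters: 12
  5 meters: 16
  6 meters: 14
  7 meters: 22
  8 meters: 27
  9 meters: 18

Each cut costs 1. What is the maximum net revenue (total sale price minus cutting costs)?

Let net[k] be the best obtainable value from length k. For each k, try every first piece i and keep the best of price[i] + net[k−i] minus the 1 cut fee when i<k.
net[1] = 2
net[2] = 3  (first piece 1, then net[1]=2)
net[3] = 7
net[4] = 12
net[5] = 16
net[6] = 17  (first piece 1, then net[5]=16)
net[7] = 22
net[8] = 27
net[9] = 28  (first piece 1, then net[8]=27)
One optimal plan: pieces 8 + 1 (1 cut) → 29 − 1 = 28.

28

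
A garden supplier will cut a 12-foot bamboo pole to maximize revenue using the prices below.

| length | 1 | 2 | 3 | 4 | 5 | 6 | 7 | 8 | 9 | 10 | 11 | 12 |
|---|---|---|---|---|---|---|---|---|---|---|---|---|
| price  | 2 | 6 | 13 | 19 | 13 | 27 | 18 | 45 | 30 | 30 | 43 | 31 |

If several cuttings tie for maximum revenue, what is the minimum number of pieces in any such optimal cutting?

Let r[k] be the best obtainable value from length k. For each k, try every first piece i and keep the best of price[i] + r[k−i].
r[1] = 2
r[2] = max(2+2, 6+0) = 6
r[3] = max(2+6, 6+2, 13+0) = 13
r[4] = max(2+13, 6+6, 13+2, 19+0) = 19
r[5] = max(2+19, 6+13, 13+6, 19+2, 13+0) = 21
r[6] = max(2+21, 6+19, 13+13, 19+6, 13+2, 27+0) = 27
r[7] = max(2+27, 6+21, 13+19, …, 27+2, 18+0) = 32
r[8] = max(2+32, 6+27, 13+21, …, 18+2, 45+0) = 45
r[9] = max(2+45, 6+32, 13+27, …, 45+2, 30+0) = 47
r[10] = max(2+47, 6+45, 13+32, …, 30+2, 30+0) = 51
r[11] = max(2+51, 6+47, 13+45, …, 30+2, 43+0) = 58
r[12] = max(2+58, 6+51, 13+47, …, 43+2, 31+0) = 64
Maximum revenue is $64.
Now minimize piece count subject to staying optimal: for each k, pieces[k] = 1 + min over i with p[i]+r[k−i]=r[k] of pieces[k−i].
pieces[9] = 2
pieces[10] = 2
pieces[11] = 2
pieces[12] = 2

2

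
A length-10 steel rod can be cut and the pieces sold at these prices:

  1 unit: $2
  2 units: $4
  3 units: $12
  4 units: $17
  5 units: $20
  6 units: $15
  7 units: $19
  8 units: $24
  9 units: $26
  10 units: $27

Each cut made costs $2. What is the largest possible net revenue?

38

Consider every possible first cut. v[k] is the best of p[i]+v[k−i] over all sellable i≤k, charging 2 whenever i<k.
v[1] = 2
v[2] = max(2+2-2, 4+0) = 4
v[3] = max(2+4-2, 4+2-2, 12+0) = 12
v[4] = max(2+12-2, 4+4-2, 12+2-2, 17+0) = 17
v[5] = max(2+17-2, 4+12-2, 12+4-2, 17+2-2, 20+0) = 20
v[6] = max(2+20-2, 4+17-2, 12+12-2, 17+4-2, 20+2-2, 15+0) = 22
v[7] = max(2+22-2, 4+20-2, 12+17-2, …, 15+2-2, 19+0) = 27
v[8] = max(2+27-2, 4+22-2, 12+20-2, …, 19+2-2, 24+0) = 32
v[9] = max(2+32-2, 4+27-2, 12+22-2, …, 24+2-2, 26+0) = 35
v[10] = max(2+35-2, 4+32-2, 12+27-2, …, 26+2-2, 27+0) = 38
One optimal plan: pieces 5 + 5 (1 cut) → $40 − $2 = $38.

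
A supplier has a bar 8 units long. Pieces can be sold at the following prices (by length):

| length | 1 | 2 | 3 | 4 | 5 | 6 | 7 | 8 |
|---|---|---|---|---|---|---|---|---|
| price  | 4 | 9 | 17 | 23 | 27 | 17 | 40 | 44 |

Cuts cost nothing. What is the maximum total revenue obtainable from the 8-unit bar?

Let best[k] be the best obtainable value from length k. For each k, try every first piece i and keep the best of price[i] + best[k−i].
best[1] = 4
best[2] = max(4+4, 9+0) = 9
best[3] = max(4+9, 9+4, 17+0) = 17
best[4] = max(4+17, 9+9, 17+4, 23+0) = 23
best[5] = max(4+23, 9+17, 17+9, 23+4, 27+0) = 27
best[6] = max(4+27, 9+23, 17+17, 23+9, 27+4, 17+0) = 34
best[7] = max(4+34, 9+27, 17+23, …, 17+4, 40+0) = 40
best[8] = max(4+40, 9+34, 17+27, …, 40+4, 44+0) = 46
One optimal cutting: 4 + 4 → $23 + $23 = $46.

46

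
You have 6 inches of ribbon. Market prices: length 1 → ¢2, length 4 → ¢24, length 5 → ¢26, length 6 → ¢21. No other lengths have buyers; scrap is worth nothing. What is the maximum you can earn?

28

Let f[k] be the best obtainable value from length k. For each k, try every first piece i and keep the best of price[i] + f[k−i].
f[1] = 2
f[2] = 4  (first piece 1, then f[1]=2)
f[3] = 6  (first piece 1, then f[2]=4)
f[4] = max(2+6, 24+0) = 24
f[5] = max(2+24, 24+2, 26+0) = 26
f[6] = max(2+26, 24+4, 26+2, 21+0) = 28
One optimal cutting: 4 + 1 + 1 → ¢28.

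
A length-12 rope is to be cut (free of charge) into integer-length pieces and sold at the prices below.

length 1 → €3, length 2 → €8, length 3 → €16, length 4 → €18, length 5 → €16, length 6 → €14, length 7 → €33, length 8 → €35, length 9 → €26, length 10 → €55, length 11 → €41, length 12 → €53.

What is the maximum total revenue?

64

Build r[k] bottom-up: r[k] = max over allowed piece i of (p[i] + r[k−i]).
r[1] = 3
r[2] = max(3+3, 8+0) = 8
r[3] = max(3+8, 8+3, 16+0) = 16
r[4] = max(3+16, 8+8, 16+3, 18+0) = 19
r[5] = max(3+19, 8+16, 16+8, 18+3, 16+0) = 24
r[6] = max(3+24, 8+19, 16+16, 18+8, 16+3, 14+0) = 32
r[7] = max(3+32, 8+24, 16+19, …, 14+3, 33+0) = 35
r[8] = max(3+35, 8+32, 16+24, …, 33+3, 35+0) = 40
r[9] = max(3+40, 8+35, 16+32, …, 35+3, 26+0) = 48
r[10] = max(3+48, 8+40, 16+35, …, 26+3, 55+0) = 55
r[11] = max(3+55, 8+48, 16+40, …, 55+3, 41+0) = 58
r[12] = max(3+58, 8+55, 16+48, …, 41+3, 53+0) = 64
One optimal cutting: 3 + 3 + 3 + 3 → €16 + €16 + €16 + €16 = €64.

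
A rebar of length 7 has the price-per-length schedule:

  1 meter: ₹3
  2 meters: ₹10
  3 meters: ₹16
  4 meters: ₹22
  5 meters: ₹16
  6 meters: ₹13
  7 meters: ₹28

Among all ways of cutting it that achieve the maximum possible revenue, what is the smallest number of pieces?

Let r[k] be the best obtainable value from length k. For each k, try every first piece i and keep the best of price[i] + r[k−i].
r[1] = 3
r[2] = max(3+3, 10+0) = 10
r[3] = max(3+10, 10+3, 16+0) = 16
r[4] = max(3+16, 10+10, 16+3, 22+0) = 22
r[5] = max(3+22, 10+16, 16+10, 22+3, 16+0) = 26
r[6] = max(3+26, 10+22, 16+16, 22+10, 16+3, 13+0) = 32
r[7] = max(3+32, 10+26, 16+22, …, 13+3, 28+0) = 38
Maximum revenue is ₹38.
Now minimize piece count subject to staying optimal: for each k, pieces[k] = 1 + min over i with p[i]+r[k−i]=r[k] of pieces[k−i].
pieces[4] = 1
pieces[5] = 2
pieces[6] = 2
pieces[7] = 2

2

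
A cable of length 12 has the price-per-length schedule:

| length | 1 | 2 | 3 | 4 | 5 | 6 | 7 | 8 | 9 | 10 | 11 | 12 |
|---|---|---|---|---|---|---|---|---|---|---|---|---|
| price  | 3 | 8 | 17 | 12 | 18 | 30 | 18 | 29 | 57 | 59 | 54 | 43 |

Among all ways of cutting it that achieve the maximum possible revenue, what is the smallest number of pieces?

Build r[k] bottom-up: r[k] = max over allowed piece i of (p[i] + r[k−i]).
r[1] = 3
r[2] = max(3+3, 8+0) = 8
r[3] = max(3+8, 8+3, 17+0) = 17
r[4] = max(3+17, 8+8, 17+3, 12+0) = 20
r[5] = max(3+20, 8+17, 17+8, 12+3, 18+0) = 25
r[6] = max(3+25, 8+20, 17+17, 12+8, 18+3, 30+0) = 34
r[7] = max(3+34, 8+25, 17+20, …, 30+3, 18+0) = 37
r[8] = max(3+37, 8+34, 17+25, …, 18+3, 29+0) = 42
r[9] = max(3+42, 8+37, 17+34, …, 29+3, 57+0) = 57
r[10] = max(3+57, 8+42, 17+37, …, 57+3, 59+0) = 60
r[11] = max(3+60, 8+57, 17+42, …, 59+3, 54+0) = 65
r[12] = max(3+65, 8+60, 17+57, …, 54+3, 43+0) = 74
Maximum revenue is $74.
Now minimize piece count subject to staying optimal: for each k, pieces[k] = 1 + min over i with p[i]+r[k−i]=r[k] of pieces[k−i].
pieces[9] = 1
pieces[10] = 2
pieces[11] = 2
pieces[12] = 2

2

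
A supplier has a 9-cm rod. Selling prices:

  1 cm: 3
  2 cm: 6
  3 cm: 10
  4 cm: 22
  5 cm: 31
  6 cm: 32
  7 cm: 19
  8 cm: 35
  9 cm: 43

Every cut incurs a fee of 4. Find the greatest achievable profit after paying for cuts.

Let net[k] be the best obtainable value from length k. For each k, try every first piece i and keep the best of price[i] + net[k−i] minus the 4 cut fee when i<k.
net[1] = 3
net[2] = max(3+3-4, 6+0) = 6
net[3] = max(3+6-4, 6+3-4, 10+0) = 10
net[4] = max(3+10-4, 6+6-4, 10+3-4, 22+0) = 22
net[5] = max(3+22-4, 6+10-4, 10+6-4, 22+3-4, 31+0) = 31
net[6] = max(3+31-4, 6+22-4, 10+10-4, 22+6-4, 31+3-4, 32+0) = 32
net[7] = max(3+32-4, 6+31-4, 10+22-4, …, 32+3-4, 19+0) = 33
net[8] = max(3+33-4, 6+32-4, 10+31-4, …, 19+3-4, 35+0) = 40
net[9] = max(3+40-4, 6+33-4, 10+32-4, …, 35+3-4, 43+0) = 49
One optimal plan: pieces 5 + 4 (1 cut) → 53 − 4 = 49.

49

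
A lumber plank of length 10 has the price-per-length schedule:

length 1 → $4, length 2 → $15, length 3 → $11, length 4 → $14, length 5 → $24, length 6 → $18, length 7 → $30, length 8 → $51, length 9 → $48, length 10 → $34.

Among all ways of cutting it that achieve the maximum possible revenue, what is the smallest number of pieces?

5

Build r[k] bottom-up: r[k] = max over allowed piece i of (p[i] + r[k−i]).
r[1] = 4
r[2] = 15
r[3] = 19  (first piece 1, then r[2]=15)
r[4] = 30  (first piece 2, then r[2]=15)
r[5] = 34  (first piece 1, then r[4]=30)
r[6] = 45  (first piece 2, then r[4]=30)
r[7] = 49  (first piece 1, then r[6]=45)
r[8] = 60  (first piece 2, then r[6]=45)
r[9] = 64  (first piece 1, then r[8]=60)
r[10] = 75  (first piece 2, then r[8]=60)
Maximum revenue is $75.
Now minimize piece count subject to staying optimal: for each k, pieces[k] = 1 + min over i with p[i]+r[k−i]=r[k] of pieces[k−i].
pieces[7] = 4
pieces[8] = 4
pieces[9] = 5
pieces[10] = 5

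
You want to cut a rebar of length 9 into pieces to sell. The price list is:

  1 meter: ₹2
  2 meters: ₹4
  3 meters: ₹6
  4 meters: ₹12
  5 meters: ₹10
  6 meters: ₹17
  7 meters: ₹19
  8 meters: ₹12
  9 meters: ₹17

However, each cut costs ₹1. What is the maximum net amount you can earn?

Let net[k] be the best obtainable value from length k. For each k, try every first piece i and keep the best of price[i] + net[k−i] minus the 1 cut fee when i<k.
net[1] = 2
net[2] = max(2+2-1, 4+0) = 4
net[3] = max(2+4-1, 4+2-1, 6+0) = 6
net[4] = max(2+6-1, 4+4-1, 6+2-1, 12+0) = 12
net[5] = max(2+12-1, 4+6-1, 6+4-1, 12+2-1, 10+0) = 13
net[6] = max(2+13-1, 4+12-1, 6+6-1, 12+4-1, 10+2-1, 17+0) = 17
net[7] = max(2+17-1, 4+13-1, 6+12-1, …, 17+2-1, 19+0) = 19
net[8] = max(2+19-1, 4+17-1, 6+13-1, …, 19+2-1, 12+0) = 23
net[9] = max(2+23-1, 4+19-1, 6+17-1, …, 12+2-1, 17+0) = 24
One optimal plan: pieces 4 + 4 + 1 (2 cuts) → ₹26 − ₹2 = ₹24.

24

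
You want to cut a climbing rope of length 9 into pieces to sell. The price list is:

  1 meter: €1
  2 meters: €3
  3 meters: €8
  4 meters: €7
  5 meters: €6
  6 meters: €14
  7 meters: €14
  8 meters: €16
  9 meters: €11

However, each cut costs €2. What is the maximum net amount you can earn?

Consider every possible first cut. v[k] is the best of p[i]+v[k−i] over all sellable i≤k, charging 2 whenever i<k.
v[1] = 1
v[2] = 3
v[3] = 8
v[4] = 7  (first piece 1, then v[3]=8)
v[5] = 9  (first piece 2, then v[3]=8)
v[6] = 14  (first piece 3, then v[3]=8)
v[7] = 14
v[8] = 16
v[9] = 20  (first piece 3, then v[6]=14)
One optimal plan: pieces 3 + 3 + 3 (2 cuts) → €24 − €4 = €20.

20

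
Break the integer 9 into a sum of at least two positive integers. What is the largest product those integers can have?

27

Define P[k] = max over 1≤i<k of i · max(k−i, P[k−i]); the inner max lets the remainder stay uncut if that's better.
Small cases: P[2]=1.
P[3] = 1·max(2,1) = 1·2 = 2
P[4] = 2·max(2,1) = 2·2 = 4
P[5] = 2·max(3,2) = 2·3 = 6
P[6] = 3·max(3,2) = 3·3 = 9
P[7] = 2·max(5,6) = 2·6 = 12
P[8] = 2·max(6,9) = 2·9 = 18
P[9] = 3·max(6,9) = 3·9 = 27
One optimal split: 3 + 3 + 3; product 3·3·3 = 27.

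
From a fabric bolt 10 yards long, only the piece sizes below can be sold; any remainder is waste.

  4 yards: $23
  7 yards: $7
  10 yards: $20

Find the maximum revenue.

46

Let r[k] be the best obtainable value from length k. For each k, try every first piece i and keep the best of price[i] + r[k−i].
r[1] = 0
r[2] = 0
r[3] = 0
r[4] = 23
r[5] = 23
r[6] = 23
r[7] = max(23+0, 7+0) = 23
r[8] = max(23+23, 7+0) = 46
r[9] = max(23+23, 7+0) = 46
r[10] = max(23+23, 7+0, 20+0) = 46
One optimal cutting: pieces 4 + 4 with 2 yards of scrap → $46.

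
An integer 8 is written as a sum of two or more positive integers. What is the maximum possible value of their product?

18

Fill f[k] for k=2..8: at each k try every first piece i and multiply by the better of (k−i) uncut or f[k−i].
f[2] = 1×max(1,0) = 1×1 = 1
f[3] = max(1×2, 2×1) = 2
f[4] = max(1×3, 2×2, 3×1) = 4
f[5] = max(1×4, 2×3, 3×2, 4×1) = 6
f[6] = max(1×6, 2×4, 3×3, 4×2, 5×1) = 9
f[7] = max(1×9, 2×6, 3×4, 4×3, 5×2, 6×1) = 12
f[8] = max(1×12, 2×9, 3×6, …, 6×2, 7×1) = 18
One optimal split: 3 + 3 + 2; product 3×3×2 = 18.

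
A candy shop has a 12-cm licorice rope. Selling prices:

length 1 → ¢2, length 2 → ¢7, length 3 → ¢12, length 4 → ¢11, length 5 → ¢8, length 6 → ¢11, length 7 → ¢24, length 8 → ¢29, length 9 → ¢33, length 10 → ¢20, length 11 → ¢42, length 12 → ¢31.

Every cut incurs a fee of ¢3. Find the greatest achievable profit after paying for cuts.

Let net[k] be the best obtainable value from length k. For each k, try every first piece i and keep the best of price[i] + net[k−i] minus the 3 cut fee when i<k.
net[1] = 2
net[2] = max(2+2-3, 7+0) = 7
net[3] = max(2+7-3, 7+2-3, 12+0) = 12
net[4] = max(2+12-3, 7+7-3, 12+2-3, 11+0) = 11
net[5] = max(2+11-3, 7+12-3, 12+7-3, 11+2-3, 8+0) = 16
net[6] = max(2+16-3, 7+11-3, 12+12-3, 11+7-3, 8+2-3, 11+0) = 21
net[7] = max(2+21-3, 7+16-3, 12+11-3, …, 11+2-3, 24+0) = 24
net[8] = max(2+24-3, 7+21-3, 12+16-3, …, 24+2-3, 29+0) = 29
net[9] = max(2+29-3, 7+24-3, 12+21-3, …, 29+2-3, 33+0) = 33
net[10] = max(2+33-3, 7+29-3, 12+24-3, …, 33+2-3, 20+0) = 33
net[11] = max(2+33-3, 7+33-3, 12+29-3, …, 20+2-3, 42+0) = 42
net[12] = max(2+42-3, 7+33-3, 12+33-3, …, 42+2-3, 31+0) = 42
One optimal plan: pieces 9 + 3 (1 cut) → ¢45 − ¢3 = ¢42.

42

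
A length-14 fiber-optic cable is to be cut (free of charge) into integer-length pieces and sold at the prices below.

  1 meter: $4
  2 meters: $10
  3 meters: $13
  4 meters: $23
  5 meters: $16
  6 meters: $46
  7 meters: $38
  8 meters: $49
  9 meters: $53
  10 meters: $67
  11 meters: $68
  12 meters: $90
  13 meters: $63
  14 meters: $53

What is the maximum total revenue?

102

Build v[k] bottom-up: v[k] = max over allowed piece i of (p[i] + v[k−i]).
v[1] = 4
v[2] = max(4+4, 10+0) = 10
v[3] = max(4+10, 10+4, 13+0) = 14
v[4] = max(4+14, 10+10, 13+4, 23+0) = 23
v[5] = max(4+23, 10+14, 13+10, 23+4, 16+0) = 27
v[6] = max(4+27, 10+23, 13+14, 23+10, 16+4, 46+0) = 46
v[7] = max(4+46, 10+27, 13+23, …, 46+4, 38+0) = 50
v[8] = max(4+50, 10+46, 13+27, …, 38+4, 49+0) = 56
v[9] = max(4+56, 10+50, 13+46, …, 49+4, 53+0) = 60
v[10] = max(4+60, 10+56, 13+50, …, 53+4, 67+0) = 69
v[11] = max(4+69, 10+60, 13+56, …, 67+4, 68+0) = 73
v[12] = max(4+73, 10+69, 13+60, …, 68+4, 90+0) = 92
v[13] = max(4+92, 10+73, 13+69, …, 90+4, 63+0) = 96
v[14] = max(4+96, 10+92, 13+73, …, 63+4, 53+0) = 102
One optimal cutting: 6 + 6 + 2 → $46 + $46 + $10 = $102.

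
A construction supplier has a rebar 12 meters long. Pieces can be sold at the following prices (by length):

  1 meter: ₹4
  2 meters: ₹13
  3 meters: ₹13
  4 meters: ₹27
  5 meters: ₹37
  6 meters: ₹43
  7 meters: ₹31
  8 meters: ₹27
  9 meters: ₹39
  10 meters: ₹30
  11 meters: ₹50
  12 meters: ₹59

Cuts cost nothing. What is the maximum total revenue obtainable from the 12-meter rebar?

Let v[k] be the best obtainable value from length k. For each k, try every first piece i and keep the best of price[i] + v[k−i].
v[1] = 4
v[2] = max(4+4, 13+0) = 13
v[3] = max(4+13, 13+4, 13+0) = 17
v[4] = max(4+17, 13+13, 13+4, 27+0) = 27
v[5] = max(4+27, 13+17, 13+13, 27+4, 37+0) = 37
v[6] = max(4+37, 13+27, 13+17, 27+13, 37+4, 43+0) = 43
v[7] = max(4+43, 13+37, 13+27, …, 43+4, 31+0) = 50
v[8] = max(4+50, 13+43, 13+37, …, 31+4, 27+0) = 56
v[9] = max(4+56, 13+50, 13+43, …, 27+4, 39+0) = 64
v[10] = max(4+64, 13+56, 13+50, …, 39+4, 30+0) = 74
v[11] = max(4+74, 13+64, 13+56, …, 30+4, 50+0) = 80
v[12] = max(4+80, 13+74, 13+64, …, 50+4, 59+0) = 87
One optimal cutting: 5 + 5 + 2 → ₹37 + ₹37 + ₹13 = ₹87.

87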